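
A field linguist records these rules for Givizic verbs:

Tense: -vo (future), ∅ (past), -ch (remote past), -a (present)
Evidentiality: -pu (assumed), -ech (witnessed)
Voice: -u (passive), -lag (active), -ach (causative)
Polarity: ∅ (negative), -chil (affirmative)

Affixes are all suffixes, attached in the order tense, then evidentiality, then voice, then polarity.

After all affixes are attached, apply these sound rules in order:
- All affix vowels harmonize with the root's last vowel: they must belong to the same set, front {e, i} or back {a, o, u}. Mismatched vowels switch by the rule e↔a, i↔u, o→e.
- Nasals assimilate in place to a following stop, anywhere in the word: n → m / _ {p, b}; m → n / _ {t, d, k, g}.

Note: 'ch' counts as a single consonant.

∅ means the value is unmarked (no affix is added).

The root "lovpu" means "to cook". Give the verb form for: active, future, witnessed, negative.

Attach tense future -vo → lovpuvo.
Attach evidentiality witnessed -ech → lovpuvoech.
Attach voice active -lag → lovpuvoechlag.
polarity = negative: zero marking, form stays lovpuvoechlag.
Apply vowel harmony: lovpuvoechlag → lovpuvoachlag.
Nasal assimilation: no change.

lovpuvoachlag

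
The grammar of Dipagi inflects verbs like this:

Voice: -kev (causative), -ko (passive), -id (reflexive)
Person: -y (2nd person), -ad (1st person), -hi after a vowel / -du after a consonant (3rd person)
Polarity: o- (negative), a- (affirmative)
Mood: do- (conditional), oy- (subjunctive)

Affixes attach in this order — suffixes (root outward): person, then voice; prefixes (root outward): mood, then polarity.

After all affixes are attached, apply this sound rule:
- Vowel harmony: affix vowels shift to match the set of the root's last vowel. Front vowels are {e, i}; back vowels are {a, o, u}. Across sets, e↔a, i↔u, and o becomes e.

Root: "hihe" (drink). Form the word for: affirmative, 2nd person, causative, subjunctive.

eeyhiheykev

Attach mood subjunctive oy- → oyhihe.
Attach polarity affirmative a- → aoyhihe.
Attach person 2nd person -y → aoyhihey.
Attach voice causative -kev → aoyhiheykev.
Apply vowel harmony: aoyhiheykev → eeyhiheykev.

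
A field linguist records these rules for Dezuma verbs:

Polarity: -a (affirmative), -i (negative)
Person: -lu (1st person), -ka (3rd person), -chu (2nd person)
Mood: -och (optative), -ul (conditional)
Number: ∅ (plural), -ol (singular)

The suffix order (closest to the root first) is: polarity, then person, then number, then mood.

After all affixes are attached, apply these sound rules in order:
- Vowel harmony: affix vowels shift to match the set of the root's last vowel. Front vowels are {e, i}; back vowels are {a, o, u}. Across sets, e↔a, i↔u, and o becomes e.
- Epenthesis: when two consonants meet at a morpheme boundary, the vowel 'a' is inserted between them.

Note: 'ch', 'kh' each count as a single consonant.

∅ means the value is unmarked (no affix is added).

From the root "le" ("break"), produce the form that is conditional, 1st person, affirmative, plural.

Attach polarity affirmative -a → lea.
Attach person 1st person -lu → lealu.
number = plural: zero marking, form stays lealu.
Attach mood conditional -ul → lealuul.
Apply vowel harmony: lealuul → leeliil.
Epenthesis: no change.

leeliil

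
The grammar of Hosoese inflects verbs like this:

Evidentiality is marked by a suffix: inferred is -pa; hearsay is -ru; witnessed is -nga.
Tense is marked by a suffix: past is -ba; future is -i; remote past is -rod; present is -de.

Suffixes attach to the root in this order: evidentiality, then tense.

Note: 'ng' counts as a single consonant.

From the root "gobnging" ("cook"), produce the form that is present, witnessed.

Attach evidentiality witnessed -nga → gobngingnga.
Attach tense present -de → gobngingngade.

gobngingngade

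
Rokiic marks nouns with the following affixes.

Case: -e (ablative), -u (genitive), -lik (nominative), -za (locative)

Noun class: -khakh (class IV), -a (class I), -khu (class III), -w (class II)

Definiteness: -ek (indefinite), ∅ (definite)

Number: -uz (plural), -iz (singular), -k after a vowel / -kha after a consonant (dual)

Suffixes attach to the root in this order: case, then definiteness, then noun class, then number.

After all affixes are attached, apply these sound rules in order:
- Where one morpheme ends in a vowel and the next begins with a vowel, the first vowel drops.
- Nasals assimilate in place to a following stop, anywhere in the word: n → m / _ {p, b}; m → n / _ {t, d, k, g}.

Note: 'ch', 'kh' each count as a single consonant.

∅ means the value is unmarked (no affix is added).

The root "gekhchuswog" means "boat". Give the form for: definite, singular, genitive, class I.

Attach case genitive -u → gekhchuswogu.
definiteness = definite: zero marking, form stays gekhchuswogu.
Attach noun class class I -a → gekhchuswogua.
Attach number singular -iz → gekhchuswoguaiz.
Apply vowel deletion: gekhchuswoguaiz → gekhchuswogiz.
Nasal assimilation: no change.

gekhchuswogiz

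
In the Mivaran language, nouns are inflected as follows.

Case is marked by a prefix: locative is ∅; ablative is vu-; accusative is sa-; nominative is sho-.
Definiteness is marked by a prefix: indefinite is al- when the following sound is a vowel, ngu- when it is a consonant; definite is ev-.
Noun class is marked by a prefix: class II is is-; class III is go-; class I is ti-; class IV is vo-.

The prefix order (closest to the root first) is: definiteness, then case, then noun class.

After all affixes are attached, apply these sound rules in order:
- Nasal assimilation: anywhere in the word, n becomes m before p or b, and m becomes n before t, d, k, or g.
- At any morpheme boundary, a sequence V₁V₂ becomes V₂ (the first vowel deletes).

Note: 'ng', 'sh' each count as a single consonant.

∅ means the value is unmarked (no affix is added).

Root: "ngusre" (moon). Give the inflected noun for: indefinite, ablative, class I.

tivungungusre

Attach definiteness indefinite ngu- (before consonant 'ng') → ngungusre.
Attach case ablative vu- → vungungusre.
Attach noun class class I ti- → tivungungusre.
Nasal assimilation: no change.
Vowel deletion: no change.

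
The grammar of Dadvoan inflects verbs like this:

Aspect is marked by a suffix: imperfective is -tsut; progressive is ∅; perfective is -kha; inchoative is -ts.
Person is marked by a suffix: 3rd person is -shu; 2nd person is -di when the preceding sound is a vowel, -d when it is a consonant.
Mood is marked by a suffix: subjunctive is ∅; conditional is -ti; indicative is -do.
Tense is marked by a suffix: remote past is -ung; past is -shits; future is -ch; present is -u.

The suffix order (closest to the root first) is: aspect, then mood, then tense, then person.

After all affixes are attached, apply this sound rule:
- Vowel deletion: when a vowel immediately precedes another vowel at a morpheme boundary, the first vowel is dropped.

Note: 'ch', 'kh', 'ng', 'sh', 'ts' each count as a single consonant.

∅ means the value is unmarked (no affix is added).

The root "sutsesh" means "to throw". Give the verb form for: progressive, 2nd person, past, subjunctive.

sutseshshitsd

aspect = progressive: zero marking, form stays sutsesh.
mood = subjunctive: zero marking, form stays sutsesh.
Attach tense past -shits → sutseshshits.
Attach person 2nd person -d (after consonant 'ts') → sutseshshitsd.
Vowel deletion: no change.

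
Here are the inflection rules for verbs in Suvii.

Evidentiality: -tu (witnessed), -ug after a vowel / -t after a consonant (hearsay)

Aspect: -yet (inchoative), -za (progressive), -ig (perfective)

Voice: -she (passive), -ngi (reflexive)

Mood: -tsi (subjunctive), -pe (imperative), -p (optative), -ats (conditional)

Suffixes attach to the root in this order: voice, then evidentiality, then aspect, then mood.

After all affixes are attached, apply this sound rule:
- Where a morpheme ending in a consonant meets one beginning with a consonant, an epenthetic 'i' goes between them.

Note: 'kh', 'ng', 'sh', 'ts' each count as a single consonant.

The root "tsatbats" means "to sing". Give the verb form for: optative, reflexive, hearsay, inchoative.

Attach voice reflexive -ngi → tsatbatsngi.
Attach evidentiality hearsay -ug (after vowel 'i') → tsatbatsngiug.
Attach aspect inchoative -yet → tsatbatsngiugyet.
Attach mood optative -p → tsatbatsngiugyetp.
Apply epenthesis: tsatbatsngiugyetp → tsatbatsingiugiyetip.

tsatbatsingiugiyetip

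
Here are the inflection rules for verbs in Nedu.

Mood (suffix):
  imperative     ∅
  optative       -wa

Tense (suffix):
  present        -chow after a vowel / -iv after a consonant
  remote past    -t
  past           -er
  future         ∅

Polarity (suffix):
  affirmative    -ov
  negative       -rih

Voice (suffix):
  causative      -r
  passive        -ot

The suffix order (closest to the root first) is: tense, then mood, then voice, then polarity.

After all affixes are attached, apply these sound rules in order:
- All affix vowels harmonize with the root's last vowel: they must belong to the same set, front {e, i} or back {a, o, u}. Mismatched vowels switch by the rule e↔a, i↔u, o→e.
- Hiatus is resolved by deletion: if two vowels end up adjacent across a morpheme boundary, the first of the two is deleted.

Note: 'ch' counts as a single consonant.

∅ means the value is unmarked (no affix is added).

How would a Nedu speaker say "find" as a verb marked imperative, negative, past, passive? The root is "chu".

charotruh

Attach tense past -er → chuer.
mood = imperative: zero marking, form stays chuer.
Attach voice passive -ot → chuerot.
Attach polarity negative -rih → chuerotrih.
Apply vowel harmony: chuerotrih → chuarotruh.
Apply vowel deletion: chuarotruh → charotruh.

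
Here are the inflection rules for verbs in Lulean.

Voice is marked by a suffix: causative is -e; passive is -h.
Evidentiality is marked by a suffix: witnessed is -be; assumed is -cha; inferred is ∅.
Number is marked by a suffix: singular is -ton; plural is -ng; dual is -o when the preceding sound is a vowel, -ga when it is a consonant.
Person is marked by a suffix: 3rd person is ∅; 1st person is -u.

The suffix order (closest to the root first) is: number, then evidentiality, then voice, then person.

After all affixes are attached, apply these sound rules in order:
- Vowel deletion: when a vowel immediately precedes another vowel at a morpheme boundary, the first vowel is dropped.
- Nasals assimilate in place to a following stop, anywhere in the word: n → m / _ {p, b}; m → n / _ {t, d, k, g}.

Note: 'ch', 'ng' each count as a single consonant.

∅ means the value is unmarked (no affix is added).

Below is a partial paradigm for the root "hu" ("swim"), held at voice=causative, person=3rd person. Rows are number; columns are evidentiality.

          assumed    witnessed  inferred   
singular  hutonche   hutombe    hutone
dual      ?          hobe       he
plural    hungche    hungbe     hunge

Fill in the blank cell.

Attach number dual -o (after vowel 'u') → huo.
Attach evidentiality assumed -cha → huocha.
Attach voice causative -e → huochae.
person = 3rd person: zero marking, form stays huochae.
Apply vowel deletion: huochae → hoche.
Nasal assimilation: no change.

hoche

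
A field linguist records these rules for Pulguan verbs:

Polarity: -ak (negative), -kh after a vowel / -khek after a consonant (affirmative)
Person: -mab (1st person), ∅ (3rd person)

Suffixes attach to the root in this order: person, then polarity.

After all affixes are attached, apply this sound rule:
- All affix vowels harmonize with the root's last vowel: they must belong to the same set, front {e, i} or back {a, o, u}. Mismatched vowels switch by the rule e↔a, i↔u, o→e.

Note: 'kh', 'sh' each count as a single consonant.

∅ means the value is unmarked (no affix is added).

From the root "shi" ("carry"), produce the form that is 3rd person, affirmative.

shikh

person = 3rd person: zero marking, form stays shi.
Attach polarity affirmative -kh (after vowel 'i') → shikh.
Vowel harmony: no change.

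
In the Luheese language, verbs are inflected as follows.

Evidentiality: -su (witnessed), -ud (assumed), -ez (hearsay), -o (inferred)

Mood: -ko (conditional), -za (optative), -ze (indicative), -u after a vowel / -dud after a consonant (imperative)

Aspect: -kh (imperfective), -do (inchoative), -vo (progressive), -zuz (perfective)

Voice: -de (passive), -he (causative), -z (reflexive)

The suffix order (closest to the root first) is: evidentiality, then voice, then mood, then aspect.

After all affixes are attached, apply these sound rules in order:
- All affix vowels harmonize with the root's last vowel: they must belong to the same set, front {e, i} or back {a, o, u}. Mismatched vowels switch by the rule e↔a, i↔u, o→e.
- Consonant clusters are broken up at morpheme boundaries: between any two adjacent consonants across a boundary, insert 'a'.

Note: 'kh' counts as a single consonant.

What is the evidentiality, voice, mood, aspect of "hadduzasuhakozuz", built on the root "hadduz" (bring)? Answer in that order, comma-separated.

witnessed, causative, conditional, perfective

Segment: hadduz-su-he-ko-zuz.
evidentiality: -su → witnessed.
voice: -he → causative.
mood: -ko → conditional.
aspect: -zuz → perfective.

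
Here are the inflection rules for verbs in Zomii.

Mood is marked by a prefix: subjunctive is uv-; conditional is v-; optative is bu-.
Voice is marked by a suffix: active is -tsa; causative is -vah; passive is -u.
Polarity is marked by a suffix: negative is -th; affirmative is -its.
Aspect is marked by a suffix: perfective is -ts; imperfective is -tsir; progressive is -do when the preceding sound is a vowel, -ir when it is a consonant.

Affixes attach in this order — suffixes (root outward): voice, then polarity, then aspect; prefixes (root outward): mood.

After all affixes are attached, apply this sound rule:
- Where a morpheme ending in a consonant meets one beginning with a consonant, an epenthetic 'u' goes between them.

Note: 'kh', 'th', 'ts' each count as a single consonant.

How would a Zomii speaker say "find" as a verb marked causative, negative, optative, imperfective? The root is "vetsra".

buvetsravahuthutsir

Attach voice causative -vah → vetsravah.
Attach polarity negative -th → vetsravahth.
Attach mood optative bu- → buvetsravahth.
Attach aspect imperfective -tsir → buvetsravahthtsir.
Apply epenthesis: buvetsravahthtsir → buvetsravahuthutsir.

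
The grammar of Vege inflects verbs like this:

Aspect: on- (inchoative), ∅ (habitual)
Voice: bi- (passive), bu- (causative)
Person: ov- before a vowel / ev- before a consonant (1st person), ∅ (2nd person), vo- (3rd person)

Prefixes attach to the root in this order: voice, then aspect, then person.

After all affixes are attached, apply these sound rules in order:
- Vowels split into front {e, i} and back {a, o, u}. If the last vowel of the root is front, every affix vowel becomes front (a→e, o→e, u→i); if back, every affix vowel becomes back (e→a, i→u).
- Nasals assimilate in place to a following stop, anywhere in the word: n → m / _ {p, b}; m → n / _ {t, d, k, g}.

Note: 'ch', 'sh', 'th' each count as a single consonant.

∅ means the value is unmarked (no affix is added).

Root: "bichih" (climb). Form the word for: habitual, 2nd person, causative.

bibichih

Attach voice causative bu- → bubichih.
aspect = habitual: zero marking, form stays bubichih.
person = 2nd person: zero marking, form stays bubichih.
Apply vowel harmony: bubichih → bibichih.
Nasal assimilation: no change.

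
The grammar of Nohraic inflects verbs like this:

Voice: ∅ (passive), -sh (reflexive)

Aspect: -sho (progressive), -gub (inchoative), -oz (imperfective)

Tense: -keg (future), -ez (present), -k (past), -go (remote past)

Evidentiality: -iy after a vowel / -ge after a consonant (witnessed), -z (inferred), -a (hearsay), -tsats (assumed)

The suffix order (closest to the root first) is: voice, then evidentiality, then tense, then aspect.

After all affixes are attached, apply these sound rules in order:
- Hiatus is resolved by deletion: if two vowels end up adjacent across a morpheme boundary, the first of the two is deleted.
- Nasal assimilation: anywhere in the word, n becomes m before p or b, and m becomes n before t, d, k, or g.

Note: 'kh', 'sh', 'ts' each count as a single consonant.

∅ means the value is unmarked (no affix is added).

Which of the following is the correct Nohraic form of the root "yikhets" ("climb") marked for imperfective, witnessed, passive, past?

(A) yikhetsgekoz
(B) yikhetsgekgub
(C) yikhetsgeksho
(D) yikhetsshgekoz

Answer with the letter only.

A

voice = passive: zero marking, form stays yikhets.
Attach evidentiality witnessed -ge (after consonant 'ts') → yikhetsge.
Attach tense past -k → yikhetsgek.
Attach aspect imperfective -oz → yikhetsgekoz.
Vowel deletion: no change.
Nasal assimilation: no change.
So the correct form is yikhetsgekoz, option (A).
(C) yikhetsgeksho is wrong: it uses progressive instead of imperfective for aspect.
(B) yikhetsgekgub is wrong: it uses inchoative instead of imperfective for aspect.
(D) yikhetsshgekoz is wrong: it uses reflexive instead of passive for voice.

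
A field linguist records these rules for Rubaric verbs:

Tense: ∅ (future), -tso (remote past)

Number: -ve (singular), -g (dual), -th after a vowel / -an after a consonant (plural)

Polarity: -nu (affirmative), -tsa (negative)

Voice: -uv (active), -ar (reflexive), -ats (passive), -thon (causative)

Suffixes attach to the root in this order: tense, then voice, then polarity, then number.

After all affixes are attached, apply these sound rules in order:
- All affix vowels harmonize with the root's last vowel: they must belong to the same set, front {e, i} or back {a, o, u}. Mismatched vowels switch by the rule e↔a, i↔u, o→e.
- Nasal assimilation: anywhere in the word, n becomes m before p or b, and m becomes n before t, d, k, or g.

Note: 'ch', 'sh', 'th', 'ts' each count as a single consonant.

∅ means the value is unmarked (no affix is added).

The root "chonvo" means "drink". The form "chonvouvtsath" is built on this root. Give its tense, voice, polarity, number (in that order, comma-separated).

Segment: chonvo-uv-tsa-th.
tense: ∅ → future.
voice: -uv → active.
polarity: -tsa → negative.
number: -th/an → plural.

future, active, negative, plural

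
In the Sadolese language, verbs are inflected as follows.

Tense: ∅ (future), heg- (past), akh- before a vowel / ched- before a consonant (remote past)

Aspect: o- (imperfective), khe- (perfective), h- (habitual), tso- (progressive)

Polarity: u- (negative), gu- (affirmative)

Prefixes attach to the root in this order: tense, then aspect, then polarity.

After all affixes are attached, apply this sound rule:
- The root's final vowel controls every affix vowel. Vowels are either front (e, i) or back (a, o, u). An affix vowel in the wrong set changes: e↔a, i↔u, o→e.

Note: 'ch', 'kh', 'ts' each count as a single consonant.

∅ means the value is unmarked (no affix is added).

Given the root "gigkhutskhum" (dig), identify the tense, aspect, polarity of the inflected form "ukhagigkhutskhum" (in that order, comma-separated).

Segment: u-khe-gigkhutskhum.
tense: ∅ → future.
aspect: khe- → perfective.
polarity: u- → negative.

future, perfective, negative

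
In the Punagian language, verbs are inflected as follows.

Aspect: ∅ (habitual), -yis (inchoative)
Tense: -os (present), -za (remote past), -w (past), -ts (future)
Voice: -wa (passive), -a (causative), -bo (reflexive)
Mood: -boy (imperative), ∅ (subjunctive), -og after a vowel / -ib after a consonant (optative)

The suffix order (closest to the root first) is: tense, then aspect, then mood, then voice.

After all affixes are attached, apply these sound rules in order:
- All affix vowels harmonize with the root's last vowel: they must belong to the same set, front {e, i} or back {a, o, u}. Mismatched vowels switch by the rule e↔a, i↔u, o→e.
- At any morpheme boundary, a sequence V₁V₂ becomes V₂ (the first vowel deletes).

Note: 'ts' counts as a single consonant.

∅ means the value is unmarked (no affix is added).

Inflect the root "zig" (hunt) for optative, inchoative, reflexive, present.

Attach tense present -os → zigos.
Attach aspect inchoative -yis → zigosyis.
Attach mood optative -ib (after consonant 's') → zigosyisib.
Attach voice reflexive -bo → zigosyisibbo.
Apply vowel harmony: zigosyisibbo → zigesyisibbe.
Vowel deletion: no change.

zigesyisibbe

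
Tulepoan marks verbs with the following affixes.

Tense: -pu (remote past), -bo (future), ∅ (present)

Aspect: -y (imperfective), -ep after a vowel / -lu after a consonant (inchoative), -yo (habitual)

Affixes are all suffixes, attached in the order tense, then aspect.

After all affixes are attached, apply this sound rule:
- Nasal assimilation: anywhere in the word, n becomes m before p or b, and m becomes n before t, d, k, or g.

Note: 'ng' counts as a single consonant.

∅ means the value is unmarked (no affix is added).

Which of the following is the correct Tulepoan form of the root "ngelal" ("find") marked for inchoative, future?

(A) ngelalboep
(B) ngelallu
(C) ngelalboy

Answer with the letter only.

A

Attach tense future -bo → ngelalbo.
Attach aspect inchoative -ep (after vowel 'o') → ngelalboep.
Nasal assimilation: no change.
So the correct form is ngelalboep, option (A).
(B) ngelallu is wrong: it uses present instead of future for tense.
(C) ngelalboy is wrong: it uses imperfective instead of inchoative for aspect.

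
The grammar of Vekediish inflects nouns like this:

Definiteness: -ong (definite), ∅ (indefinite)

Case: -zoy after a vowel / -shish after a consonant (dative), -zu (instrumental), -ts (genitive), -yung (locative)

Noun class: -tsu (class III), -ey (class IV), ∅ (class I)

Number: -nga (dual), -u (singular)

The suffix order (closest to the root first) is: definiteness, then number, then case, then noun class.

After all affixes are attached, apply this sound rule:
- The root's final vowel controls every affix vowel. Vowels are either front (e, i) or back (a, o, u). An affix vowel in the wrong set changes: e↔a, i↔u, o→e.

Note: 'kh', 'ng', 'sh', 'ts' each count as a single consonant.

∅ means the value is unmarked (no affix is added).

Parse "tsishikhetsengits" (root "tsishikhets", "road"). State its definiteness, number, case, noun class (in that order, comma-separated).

definite, singular, genitive, class I

Segment: tsishikhets-ong-u-ts.
definiteness: -ong → definite.
number: -u → singular.
case: -ts → genitive.
noun class: ∅ → class I.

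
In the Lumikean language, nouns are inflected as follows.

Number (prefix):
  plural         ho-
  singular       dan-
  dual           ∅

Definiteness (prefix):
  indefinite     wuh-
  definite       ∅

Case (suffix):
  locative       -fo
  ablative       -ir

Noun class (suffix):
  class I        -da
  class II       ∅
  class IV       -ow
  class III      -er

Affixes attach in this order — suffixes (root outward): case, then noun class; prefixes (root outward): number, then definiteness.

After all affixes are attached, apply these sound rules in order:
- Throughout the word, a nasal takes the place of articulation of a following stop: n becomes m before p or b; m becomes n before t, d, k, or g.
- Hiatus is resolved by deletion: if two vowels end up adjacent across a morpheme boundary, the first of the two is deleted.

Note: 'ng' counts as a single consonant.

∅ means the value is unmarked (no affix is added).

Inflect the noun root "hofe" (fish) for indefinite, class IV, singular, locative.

Attach case locative -fo → hofefo.
Attach number singular dan- → danhofefo.
Attach noun class class IV -ow → danhofefoow.
Attach definiteness indefinite wuh- → wuhdanhofefoow.
Nasal assimilation: no change.
Apply vowel deletion: wuhdanhofefoow → wuhdanhofefow.

wuhdanhofefow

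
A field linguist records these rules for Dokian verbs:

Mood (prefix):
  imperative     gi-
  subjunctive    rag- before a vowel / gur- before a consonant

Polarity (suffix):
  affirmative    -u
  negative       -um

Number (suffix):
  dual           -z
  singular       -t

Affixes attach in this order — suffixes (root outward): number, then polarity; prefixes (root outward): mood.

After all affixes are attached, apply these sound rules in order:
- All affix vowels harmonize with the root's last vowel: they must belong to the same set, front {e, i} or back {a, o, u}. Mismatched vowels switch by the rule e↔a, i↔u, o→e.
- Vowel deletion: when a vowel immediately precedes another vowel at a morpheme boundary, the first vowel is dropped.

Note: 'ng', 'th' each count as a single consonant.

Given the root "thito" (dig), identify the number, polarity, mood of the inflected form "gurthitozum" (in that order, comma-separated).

dual, negative, subjunctive

Segment: gur-thito-z-um.
number: -z → dual.
polarity: -um → negative.
mood: rag/gur- → subjunctive.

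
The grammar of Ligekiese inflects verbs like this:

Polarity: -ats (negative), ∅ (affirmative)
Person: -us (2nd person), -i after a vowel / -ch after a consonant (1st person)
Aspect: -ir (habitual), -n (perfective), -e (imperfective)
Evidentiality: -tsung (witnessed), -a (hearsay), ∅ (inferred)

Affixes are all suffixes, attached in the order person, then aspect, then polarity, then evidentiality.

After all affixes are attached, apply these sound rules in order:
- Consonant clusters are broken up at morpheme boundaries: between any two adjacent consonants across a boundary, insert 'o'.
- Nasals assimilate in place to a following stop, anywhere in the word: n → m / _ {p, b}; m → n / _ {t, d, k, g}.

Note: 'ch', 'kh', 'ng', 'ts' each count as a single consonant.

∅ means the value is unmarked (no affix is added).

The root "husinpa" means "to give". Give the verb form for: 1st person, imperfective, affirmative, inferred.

husimpaie

Attach person 1st person -i (after vowel 'a') → husinpai.
Attach aspect imperfective -e → husinpaie.
polarity = affirmative: zero marking, form stays husinpaie.
evidentiality = inferred: zero marking, form stays husinpaie.
Epenthesis: no change.
Apply nasal assimilation: husinpaie → husimpaie.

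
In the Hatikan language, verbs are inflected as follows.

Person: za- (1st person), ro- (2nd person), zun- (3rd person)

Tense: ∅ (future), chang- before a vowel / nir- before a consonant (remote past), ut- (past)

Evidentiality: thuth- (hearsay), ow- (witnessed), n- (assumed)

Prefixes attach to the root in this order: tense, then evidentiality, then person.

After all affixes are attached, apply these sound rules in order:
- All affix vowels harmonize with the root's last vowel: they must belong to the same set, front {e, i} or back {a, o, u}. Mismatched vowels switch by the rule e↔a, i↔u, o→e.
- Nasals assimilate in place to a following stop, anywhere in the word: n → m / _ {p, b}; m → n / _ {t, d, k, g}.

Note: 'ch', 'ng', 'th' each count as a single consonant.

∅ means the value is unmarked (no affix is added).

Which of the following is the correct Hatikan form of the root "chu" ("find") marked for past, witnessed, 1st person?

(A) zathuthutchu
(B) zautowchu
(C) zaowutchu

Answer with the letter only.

C

Attach tense past ut- → utchu.
Attach evidentiality witnessed ow- → owutchu.
Attach person 1st person za- → zaowutchu.
Vowel harmony: no change.
Nasal assimilation: no change.
So the correct form is zaowutchu, option (C).
(A) zathuthutchu is wrong: it uses hearsay instead of witnessed for evidentiality.
(B) zautowchu is wrong: it has the affixes in the wrong order.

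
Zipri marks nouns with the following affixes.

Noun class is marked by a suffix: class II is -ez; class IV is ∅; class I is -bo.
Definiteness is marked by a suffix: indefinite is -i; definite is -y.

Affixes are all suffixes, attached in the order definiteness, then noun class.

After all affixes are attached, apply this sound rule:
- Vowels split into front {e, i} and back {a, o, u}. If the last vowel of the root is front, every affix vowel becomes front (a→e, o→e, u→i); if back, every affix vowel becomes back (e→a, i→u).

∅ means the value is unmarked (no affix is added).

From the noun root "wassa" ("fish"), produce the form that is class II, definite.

wassayaz

Attach definiteness definite -y → wassay.
Attach noun class class II -ez → wassayez.
Apply vowel harmony: wassayez → wassayaz.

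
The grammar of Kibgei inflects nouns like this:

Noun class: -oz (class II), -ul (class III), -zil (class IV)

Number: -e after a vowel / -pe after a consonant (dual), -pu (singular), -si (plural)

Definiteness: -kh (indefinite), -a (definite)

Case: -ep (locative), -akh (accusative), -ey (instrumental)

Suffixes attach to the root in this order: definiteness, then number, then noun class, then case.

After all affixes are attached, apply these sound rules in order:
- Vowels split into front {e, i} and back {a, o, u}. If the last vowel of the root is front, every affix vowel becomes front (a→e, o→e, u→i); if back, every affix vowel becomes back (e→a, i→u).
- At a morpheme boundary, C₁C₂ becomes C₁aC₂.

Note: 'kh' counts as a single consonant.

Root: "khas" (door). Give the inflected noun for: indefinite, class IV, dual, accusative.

khasakhapazulakh

Attach definiteness indefinite -kh → khaskh.
Attach number dual -pe (after consonant 'kh') → khaskhpe.
Attach noun class class IV -zil → khaskhpezil.
Attach case accusative -akh → khaskhpezilakh.
Apply vowel harmony: khaskhpezilakh → khaskhpazulakh.
Apply epenthesis: khaskhpazulakh → khasakhapazulakh.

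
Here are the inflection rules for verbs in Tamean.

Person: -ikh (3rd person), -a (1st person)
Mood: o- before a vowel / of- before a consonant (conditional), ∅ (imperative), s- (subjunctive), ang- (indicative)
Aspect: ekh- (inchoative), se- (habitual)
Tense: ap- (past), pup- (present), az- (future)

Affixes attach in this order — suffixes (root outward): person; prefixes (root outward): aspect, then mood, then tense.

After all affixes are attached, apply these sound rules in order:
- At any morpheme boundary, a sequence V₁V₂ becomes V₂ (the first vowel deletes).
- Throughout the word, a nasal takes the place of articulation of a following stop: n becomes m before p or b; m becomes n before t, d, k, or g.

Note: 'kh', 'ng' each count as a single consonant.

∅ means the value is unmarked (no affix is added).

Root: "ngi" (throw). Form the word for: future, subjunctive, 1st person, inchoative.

Attach aspect inchoative ekh- → ekhngi.
Attach person 1st person -a → ekhngia.
Attach mood subjunctive s- → sekhngia.
Attach tense future az- → azsekhngia.
Apply vowel deletion: azsekhngia → azsekhnga.
Nasal assimilation: no change.

azsekhnga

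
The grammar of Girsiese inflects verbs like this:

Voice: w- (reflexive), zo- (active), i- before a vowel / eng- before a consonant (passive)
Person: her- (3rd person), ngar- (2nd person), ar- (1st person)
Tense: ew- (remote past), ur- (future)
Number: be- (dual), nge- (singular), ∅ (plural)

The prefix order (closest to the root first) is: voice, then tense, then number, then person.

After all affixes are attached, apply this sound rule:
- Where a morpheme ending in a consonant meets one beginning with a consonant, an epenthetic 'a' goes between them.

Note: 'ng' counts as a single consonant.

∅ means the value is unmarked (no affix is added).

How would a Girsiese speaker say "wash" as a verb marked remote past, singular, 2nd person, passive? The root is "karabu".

Attach voice passive eng- (before consonant 'k') → engkarabu.
Attach tense remote past ew- → ewengkarabu.
Attach number singular nge- → ngeewengkarabu.
Attach person 2nd person ngar- → ngarngeewengkarabu.
Apply epenthesis: ngarngeewengkarabu → ngarangeewengakarabu.

ngarangeewengakarabu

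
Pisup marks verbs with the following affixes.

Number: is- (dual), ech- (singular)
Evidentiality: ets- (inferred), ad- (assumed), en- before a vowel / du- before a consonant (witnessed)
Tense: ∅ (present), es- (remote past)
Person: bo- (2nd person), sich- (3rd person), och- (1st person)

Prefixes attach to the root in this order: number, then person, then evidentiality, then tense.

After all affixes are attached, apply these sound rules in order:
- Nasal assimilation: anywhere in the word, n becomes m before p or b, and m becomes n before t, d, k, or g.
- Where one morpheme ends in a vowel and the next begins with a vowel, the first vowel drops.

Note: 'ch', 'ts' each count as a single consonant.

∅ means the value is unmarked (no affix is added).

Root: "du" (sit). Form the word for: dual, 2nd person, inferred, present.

etsbisdu

Attach number dual is- → isdu.
Attach person 2nd person bo- → boisdu.
Attach evidentiality inferred ets- → etsboisdu.
tense = present: zero marking, form stays etsboisdu.
Nasal assimilation: no change.
Apply vowel deletion: etsboisdu → etsbisdu.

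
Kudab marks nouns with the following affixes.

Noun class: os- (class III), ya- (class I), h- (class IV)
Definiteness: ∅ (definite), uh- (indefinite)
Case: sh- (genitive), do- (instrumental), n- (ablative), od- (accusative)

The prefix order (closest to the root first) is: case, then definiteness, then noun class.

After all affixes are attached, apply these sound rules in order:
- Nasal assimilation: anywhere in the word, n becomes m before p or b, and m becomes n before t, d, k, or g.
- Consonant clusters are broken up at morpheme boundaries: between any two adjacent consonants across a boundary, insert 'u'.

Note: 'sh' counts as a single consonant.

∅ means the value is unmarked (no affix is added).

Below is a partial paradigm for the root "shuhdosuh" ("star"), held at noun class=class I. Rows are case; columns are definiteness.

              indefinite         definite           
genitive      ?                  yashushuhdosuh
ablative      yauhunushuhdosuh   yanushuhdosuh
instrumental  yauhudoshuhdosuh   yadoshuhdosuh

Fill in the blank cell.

yauhushushuhdosuh

Attach case genitive sh- → shshuhdosuh.
Attach definiteness indefinite uh- → uhshshuhdosuh.
Attach noun class class I ya- → yauhshshuhdosuh.
Nasal assimilation: no change.
Apply epenthesis: yauhshshuhdosuh → yauhushushuhdosuh.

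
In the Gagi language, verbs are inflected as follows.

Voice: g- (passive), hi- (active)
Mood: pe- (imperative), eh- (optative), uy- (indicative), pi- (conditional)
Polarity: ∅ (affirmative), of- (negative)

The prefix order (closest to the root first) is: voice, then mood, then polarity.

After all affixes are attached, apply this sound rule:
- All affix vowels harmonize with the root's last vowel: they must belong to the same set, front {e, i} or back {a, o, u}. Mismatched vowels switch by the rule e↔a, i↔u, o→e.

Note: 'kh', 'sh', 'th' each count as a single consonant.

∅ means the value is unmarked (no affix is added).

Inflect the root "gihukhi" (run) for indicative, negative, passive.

efiyggihukhi

Attach voice passive g- → ggihukhi.
Attach mood indicative uy- → uyggihukhi.
Attach polarity negative of- → ofuyggihukhi.
Apply vowel harmony: ofuyggihukhi → efiyggihukhi.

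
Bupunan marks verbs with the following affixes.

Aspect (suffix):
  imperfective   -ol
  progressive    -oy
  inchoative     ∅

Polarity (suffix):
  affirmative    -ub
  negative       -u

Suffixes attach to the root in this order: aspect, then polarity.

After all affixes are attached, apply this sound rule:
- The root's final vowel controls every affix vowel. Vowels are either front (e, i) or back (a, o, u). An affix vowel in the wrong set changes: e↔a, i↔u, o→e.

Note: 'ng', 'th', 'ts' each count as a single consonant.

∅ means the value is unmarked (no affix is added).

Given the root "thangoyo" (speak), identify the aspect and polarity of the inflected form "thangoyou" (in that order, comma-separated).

Segment: thangoyo-u.
aspect: ∅ → inchoative.
polarity: -u → negative.

inchoative, negative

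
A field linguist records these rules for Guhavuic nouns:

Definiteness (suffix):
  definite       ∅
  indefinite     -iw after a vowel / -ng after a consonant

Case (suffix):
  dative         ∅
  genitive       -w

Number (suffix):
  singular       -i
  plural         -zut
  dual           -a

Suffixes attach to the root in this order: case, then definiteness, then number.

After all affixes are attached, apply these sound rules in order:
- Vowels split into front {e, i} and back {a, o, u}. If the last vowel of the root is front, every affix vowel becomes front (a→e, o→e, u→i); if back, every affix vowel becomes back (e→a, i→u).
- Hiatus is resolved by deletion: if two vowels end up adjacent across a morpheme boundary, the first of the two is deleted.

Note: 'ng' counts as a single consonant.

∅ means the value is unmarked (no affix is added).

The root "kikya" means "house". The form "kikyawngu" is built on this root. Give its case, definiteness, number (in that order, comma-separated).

genitive, indefinite, singular

Segment: kikya-w-ng-i.
case: -w → genitive.
definiteness: -iw/ng → indefinite.
number: -i → singular.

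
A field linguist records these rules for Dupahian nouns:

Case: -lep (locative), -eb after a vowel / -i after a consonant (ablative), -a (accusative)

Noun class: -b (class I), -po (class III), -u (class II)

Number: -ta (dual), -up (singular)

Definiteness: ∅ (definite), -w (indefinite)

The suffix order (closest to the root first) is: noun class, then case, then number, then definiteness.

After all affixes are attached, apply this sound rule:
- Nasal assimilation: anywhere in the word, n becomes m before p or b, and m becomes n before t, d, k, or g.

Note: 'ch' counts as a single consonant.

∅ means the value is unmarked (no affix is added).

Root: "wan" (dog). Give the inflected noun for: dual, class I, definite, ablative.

wambita

Attach noun class class I -b → wanb.
Attach case ablative -i (after consonant 'b') → wanbi.
Attach number dual -ta → wanbita.
definiteness = definite: zero marking, form stays wanbita.
Apply nasal assimilation: wanbita → wambita.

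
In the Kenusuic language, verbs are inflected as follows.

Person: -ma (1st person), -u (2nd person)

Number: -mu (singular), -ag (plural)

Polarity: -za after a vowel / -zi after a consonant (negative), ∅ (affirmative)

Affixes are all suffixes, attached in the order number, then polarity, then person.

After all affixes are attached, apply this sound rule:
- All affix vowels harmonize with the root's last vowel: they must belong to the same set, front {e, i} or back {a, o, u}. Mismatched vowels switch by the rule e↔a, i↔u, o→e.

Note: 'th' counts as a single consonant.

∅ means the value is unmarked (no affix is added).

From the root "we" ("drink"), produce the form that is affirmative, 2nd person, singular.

wemii

Attach number singular -mu → wemu.
polarity = affirmative: zero marking, form stays wemu.
Attach person 2nd person -u → wemuu.
Apply vowel harmony: wemuu → wemii.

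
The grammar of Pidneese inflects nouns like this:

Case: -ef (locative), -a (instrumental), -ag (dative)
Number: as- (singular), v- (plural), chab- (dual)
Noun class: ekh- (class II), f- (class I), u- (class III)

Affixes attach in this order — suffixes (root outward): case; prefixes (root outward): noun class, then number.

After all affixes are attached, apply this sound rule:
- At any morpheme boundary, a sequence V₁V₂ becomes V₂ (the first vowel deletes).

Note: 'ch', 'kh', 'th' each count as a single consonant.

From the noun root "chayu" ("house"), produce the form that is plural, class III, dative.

Attach case dative -ag → chayuag.
Attach noun class class III u- → uchayuag.
Attach number plural v- → vuchayuag.
Apply vowel deletion: vuchayuag → vuchayag.

vuchayag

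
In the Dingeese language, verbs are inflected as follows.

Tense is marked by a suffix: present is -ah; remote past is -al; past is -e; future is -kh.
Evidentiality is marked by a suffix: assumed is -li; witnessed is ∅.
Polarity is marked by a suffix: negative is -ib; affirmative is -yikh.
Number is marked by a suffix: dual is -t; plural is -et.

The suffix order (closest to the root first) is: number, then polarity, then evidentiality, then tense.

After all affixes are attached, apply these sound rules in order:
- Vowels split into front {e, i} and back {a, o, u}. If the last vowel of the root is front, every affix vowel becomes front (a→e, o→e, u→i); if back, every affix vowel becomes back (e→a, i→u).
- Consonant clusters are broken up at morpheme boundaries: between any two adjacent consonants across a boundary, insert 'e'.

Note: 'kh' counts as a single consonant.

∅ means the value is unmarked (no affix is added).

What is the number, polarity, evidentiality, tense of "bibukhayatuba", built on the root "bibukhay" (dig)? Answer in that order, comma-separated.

plural, negative, witnessed, past

Segment: bibukhay-et-ib-e.
number: -et → plural.
polarity: -ib → negative.
evidentiality: ∅ → witnessed.
tense: -e → past.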